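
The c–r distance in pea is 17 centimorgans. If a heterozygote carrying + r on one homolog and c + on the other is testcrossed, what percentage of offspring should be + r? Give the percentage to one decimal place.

41.5%

A map distance of 17 centimorgans corresponds to a recombination frequency of 0.170.
The F1 is + r / c +, so + r is a parental gamete class with expected frequency (1 − r)/2 = 0.830/2 = 0.4150.
That is 0.4150 = 41.5% of the progeny.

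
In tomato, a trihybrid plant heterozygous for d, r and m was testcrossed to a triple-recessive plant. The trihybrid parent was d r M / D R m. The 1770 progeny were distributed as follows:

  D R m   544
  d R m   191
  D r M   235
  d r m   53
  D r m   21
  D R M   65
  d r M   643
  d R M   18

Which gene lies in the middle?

r

The two rarest classes, d R M and D r m, are the double crossovers. Comparing them with the parentals, only the r allele has switched, so r is the middle locus and the order is d – r – m.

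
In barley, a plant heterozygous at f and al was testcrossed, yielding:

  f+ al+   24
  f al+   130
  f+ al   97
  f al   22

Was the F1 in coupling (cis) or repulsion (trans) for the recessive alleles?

The two most frequent classes are f+ al (97) and f al+ (130); these are the parental (non-recombinant) types.
So the F1 carried f+ al on one chromosome and f al+ on the other — the recessive alleles are on opposite chromosomes (trans / repulsion).

trans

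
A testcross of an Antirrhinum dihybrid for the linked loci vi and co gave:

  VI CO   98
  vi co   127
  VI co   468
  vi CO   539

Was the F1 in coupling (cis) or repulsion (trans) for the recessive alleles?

The two most frequent classes are VI co (468) and vi CO (539); these are the parental (non-recombinant) types.
So the F1 carried VI co on one chromosome and vi CO on the other — the recessive alleles are on opposite chromosomes (trans / repulsion).

trans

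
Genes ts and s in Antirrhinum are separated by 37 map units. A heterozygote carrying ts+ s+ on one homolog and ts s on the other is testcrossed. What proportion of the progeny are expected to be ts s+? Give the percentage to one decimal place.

18.5%

A map distance of 37 map units corresponds to a recombination frequency of 0.370.
The F1 is ts+ s+ / ts s, so ts s+ is a recombinant gamete class with expected frequency r/2 = 0.370/2 = 0.1850.
That is 0.1850 = 18.5% of the progeny.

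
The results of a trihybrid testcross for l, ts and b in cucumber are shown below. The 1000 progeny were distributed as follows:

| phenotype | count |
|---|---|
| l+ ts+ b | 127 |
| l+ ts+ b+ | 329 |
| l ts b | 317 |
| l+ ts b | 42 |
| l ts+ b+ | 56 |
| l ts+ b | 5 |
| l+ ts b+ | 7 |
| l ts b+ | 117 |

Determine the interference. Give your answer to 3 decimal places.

0.574

The two most frequent reciprocal classes, l ts b and l+ ts+ b+, are the parental types, so the F1 was l ts b / l+ ts+ b+.
The two rarest classes, l ts+ b and l+ ts b+, are the double crossovers. Comparing them with the parentals, only the ts allele has switched, so ts is the middle locus and the order is l – ts – b.
l–ts: (98 + 12)/1000 = 0.1100; ts–b: (244 + 12)/1000 = 0.2560.
Expected DCO frequency = 0.1100 × 0.2560 ≈ 0.02816; observed = 12/1000 ≈ 0.01200.
Coefficient of coincidence = 0.01200/0.02816 ≈ 0.426; interference = 1 − 0.426 = 0.574.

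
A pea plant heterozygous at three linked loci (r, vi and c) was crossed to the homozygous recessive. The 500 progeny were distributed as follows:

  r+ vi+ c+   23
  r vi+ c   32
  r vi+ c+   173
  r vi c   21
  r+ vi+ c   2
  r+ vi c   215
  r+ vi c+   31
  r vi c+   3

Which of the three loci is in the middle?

The two most frequent reciprocal classes, r+ vi c and r vi+ c+, are the parental types, so the F1 was r+ vi c / r vi+ c+.
The two rarest classes, r+ vi+ c and r vi c+, are the double crossovers. Comparing them with the parentals, only the vi allele has switched, so vi is the middle locus and the order is r – vi – c.

vi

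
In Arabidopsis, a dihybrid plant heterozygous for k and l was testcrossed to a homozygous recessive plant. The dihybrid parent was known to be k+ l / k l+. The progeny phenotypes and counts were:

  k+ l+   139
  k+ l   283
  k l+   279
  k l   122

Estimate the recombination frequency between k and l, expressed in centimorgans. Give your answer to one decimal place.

The recombinant classes are k+ l+ and k l: 139 + 122 = 261.
Recombination frequency = 261/823 = 0.3171 ≈ 31.7%, i.e. 31.7 centimorgans.

31.7 centimorgans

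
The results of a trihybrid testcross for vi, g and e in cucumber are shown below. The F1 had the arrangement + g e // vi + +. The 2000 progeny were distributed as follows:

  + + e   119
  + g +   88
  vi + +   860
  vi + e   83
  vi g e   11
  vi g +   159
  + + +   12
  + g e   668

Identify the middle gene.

vi

The two rarest classes, vi g e and + + +, are the double crossovers. Comparing them with the parentals, only the vi allele has switched, so vi is the middle locus and the order is e – vi – g.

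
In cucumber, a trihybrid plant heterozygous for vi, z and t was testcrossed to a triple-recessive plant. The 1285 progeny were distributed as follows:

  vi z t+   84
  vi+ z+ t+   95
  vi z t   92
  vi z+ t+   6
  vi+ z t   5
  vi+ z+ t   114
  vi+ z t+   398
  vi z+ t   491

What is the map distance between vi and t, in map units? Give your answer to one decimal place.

16.3 map units

The two most frequent reciprocal classes, vi z+ t and vi+ z t+, are the parental types, so the F1 was vi z+ t / vi+ z t+.
The two rarest classes, vi z+ t+ and vi+ z t, are the double crossovers. Comparing them with the parentals, only the t allele has switched, so t is the middle locus and the order is z – t – vi.
Crossovers in the t–vi interval produce the single-crossover classes vi+ z+ t and vi z t+ (114 + 84 = 198) plus the double crossovers (11).
RF(t–vi) = (198 + 11) / 1285 = 209/1285 = 0.1626 → 16.3 map units.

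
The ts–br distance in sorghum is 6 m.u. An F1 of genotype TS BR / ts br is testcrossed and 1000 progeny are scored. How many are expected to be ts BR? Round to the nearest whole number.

30

A map distance of 6 m.u. corresponds to a recombination frequency of 0.060.
The F1 is TS BR / ts br, so ts BR is a recombinant gamete class with expected frequency r/2 = 0.060/2 = 0.0300.
Expected number = 0.0300 × 1000 = 30.00 ≈ 30.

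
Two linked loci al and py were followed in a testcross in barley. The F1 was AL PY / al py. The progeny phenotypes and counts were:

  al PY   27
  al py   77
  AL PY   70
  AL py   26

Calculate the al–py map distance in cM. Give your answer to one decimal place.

The recombinant classes are AL py and al PY: 26 + 27 = 53.
Recombination frequency = 53/200 = 0.2650 ≈ 26.5%, i.e. 26.5 cM.

26.5 cM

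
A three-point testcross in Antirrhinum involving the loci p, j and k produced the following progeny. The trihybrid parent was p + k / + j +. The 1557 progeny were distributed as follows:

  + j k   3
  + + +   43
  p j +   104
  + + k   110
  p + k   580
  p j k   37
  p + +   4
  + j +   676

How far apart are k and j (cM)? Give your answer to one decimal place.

5.6 cM

The two rarest classes, p + + and + j k, are the double crossovers. Comparing them with the parentals, only the k allele has switched, so k is the middle locus and the order is p – k – j.
Crossovers in the k–j interval produce the single-crossover classes p j k and + + + (37 + 43 = 80) plus the double crossovers (7).
RF(k–j) = (80 + 7) / 1557 = 87/1557 = 0.0559 → 5.6 cM.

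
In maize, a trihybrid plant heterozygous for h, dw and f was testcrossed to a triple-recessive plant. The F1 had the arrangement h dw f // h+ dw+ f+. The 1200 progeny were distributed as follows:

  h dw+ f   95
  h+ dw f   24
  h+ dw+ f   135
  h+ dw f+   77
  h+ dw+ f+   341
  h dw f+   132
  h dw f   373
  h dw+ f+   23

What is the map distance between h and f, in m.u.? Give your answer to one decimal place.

26.2 m.u.

The two rarest classes, h+ dw f and h dw+ f+, are the double crossovers. Comparing them with the parentals, only the h allele has switched, so h is the middle locus and the order is dw – h – f.
Crossovers in the h–f interval produce the single-crossover classes h dw f+ and h+ dw+ f (132 + 135 = 267) plus the double crossovers (47).
RF(h–f) = (267 + 47) / 1200 = 314/1200 = 0.2617 → 26.2 m.u.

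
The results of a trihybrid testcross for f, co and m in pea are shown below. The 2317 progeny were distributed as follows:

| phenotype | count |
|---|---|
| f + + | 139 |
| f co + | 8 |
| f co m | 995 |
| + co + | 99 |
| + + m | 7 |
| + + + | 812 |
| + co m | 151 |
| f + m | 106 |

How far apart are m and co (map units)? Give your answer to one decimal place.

The two most frequent reciprocal classes, f co m and + + +, are the parental types, so the F1 was f co m / + + +.
The two rarest classes, f co + and + + m, are the double crossovers. Comparing them with the parentals, only the m allele has switched, so m is the middle locus and the order is f – m – co.
Crossovers in the m–co interval produce the single-crossover classes f + m and + co + (106 + 99 = 205) plus the double crossovers (15).
RF(m–co) = (205 + 15) / 2317 = 220/2317 = 0.0950 → 9.5 map units.

9.5 map units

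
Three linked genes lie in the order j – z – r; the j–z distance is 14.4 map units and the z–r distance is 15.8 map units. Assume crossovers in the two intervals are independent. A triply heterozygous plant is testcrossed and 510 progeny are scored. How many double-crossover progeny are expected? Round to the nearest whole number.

12

Map distances give recombination frequencies of 0.144 and 0.158 for the two intervals.
With no interference, expected double-crossover frequency = 0.144 × 0.158 = 0.02275.
Expected number = 0.02275 × 510 = 11.60 ≈ 12.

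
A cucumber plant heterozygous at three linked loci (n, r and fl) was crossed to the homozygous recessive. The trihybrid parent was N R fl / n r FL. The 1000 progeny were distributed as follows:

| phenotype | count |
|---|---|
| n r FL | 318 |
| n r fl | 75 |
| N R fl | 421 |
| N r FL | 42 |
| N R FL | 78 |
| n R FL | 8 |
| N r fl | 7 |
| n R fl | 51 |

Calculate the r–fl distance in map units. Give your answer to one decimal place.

The two rarest classes, N r fl and n R FL, are the double crossovers. Comparing them with the parentals, only the r allele has switched, so r is the middle locus and the order is fl – r – n.
Crossovers in the fl–r interval produce the single-crossover classes N R FL and n r fl (78 + 75 = 153) plus the double crossovers (15).
RF(fl–r) = (153 + 15) / 1000 = 168/1000 = 0.1680 → 16.8 map units.

16.8 map units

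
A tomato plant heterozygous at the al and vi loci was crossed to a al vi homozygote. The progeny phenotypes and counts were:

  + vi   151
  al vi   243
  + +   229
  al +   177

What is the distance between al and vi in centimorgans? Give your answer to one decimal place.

41.0 centimorgans

The two most frequent classes, + + (229) and al vi (243), are the parental types, so the F1 was + + / al vi.
The recombinant classes are + vi and al +: 151 + 177 = 328.
Recombination frequency = 328/800 = 0.4100 ≈ 41.0%, i.e. 41.0 centimorgans.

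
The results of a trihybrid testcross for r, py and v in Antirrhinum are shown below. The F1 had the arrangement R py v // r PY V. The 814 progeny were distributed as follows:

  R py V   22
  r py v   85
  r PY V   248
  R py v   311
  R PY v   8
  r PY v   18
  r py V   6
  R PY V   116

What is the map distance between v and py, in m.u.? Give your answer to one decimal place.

The two rarest classes, R PY v and r py V, are the double crossovers. Comparing them with the parentals, only the py allele has switched, so py is the middle locus and the order is r – py – v.
Crossovers in the py–v interval produce the single-crossover classes R py V and r PY v (22 + 18 = 40) plus the double crossovers (14).
RF(py–v) = (40 + 14) / 814 = 54/814 = 0.0663 → 6.6 m.u.

6.6 m.u.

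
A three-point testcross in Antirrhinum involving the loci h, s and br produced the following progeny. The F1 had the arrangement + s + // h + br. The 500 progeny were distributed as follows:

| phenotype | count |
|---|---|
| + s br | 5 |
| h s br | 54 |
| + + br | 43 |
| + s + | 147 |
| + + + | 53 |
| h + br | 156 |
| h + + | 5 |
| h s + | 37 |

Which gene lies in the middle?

The two rarest classes, + s br and h + +, are the double crossovers. Comparing them with the parentals, only the br allele has switched, so br is the middle locus and the order is h – br – s.

br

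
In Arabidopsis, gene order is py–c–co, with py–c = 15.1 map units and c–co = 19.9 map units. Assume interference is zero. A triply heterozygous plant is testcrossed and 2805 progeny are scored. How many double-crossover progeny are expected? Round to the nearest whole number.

Map distances give recombination frequencies of 0.151 and 0.199 for the two intervals.
With no interference, expected double-crossover frequency = 0.151 × 0.199 = 0.03005.
Expected number = 0.03005 × 2805 = 84.29 ≈ 84.

84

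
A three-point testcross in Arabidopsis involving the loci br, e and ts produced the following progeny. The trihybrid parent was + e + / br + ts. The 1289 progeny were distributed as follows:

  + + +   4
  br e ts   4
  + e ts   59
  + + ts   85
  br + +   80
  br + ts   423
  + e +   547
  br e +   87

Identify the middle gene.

e

The two rarest classes, + + + and br e ts, are the double crossovers. Comparing them with the parentals, only the e allele has switched, so e is the middle locus and the order is br – e – ts.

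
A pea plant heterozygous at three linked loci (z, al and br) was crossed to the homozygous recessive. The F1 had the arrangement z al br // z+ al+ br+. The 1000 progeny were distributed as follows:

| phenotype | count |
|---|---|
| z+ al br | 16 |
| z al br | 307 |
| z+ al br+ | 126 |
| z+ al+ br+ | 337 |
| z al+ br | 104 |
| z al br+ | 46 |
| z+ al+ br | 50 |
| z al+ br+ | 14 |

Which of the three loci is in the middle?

z

The two rarest classes, z+ al br and z al+ br+, are the double crossovers. Comparing them with the parentals, only the z allele has switched, so z is the middle locus and the order is al – z – br.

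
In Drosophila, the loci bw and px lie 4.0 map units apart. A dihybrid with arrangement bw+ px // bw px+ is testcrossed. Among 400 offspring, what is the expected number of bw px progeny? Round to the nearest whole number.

8

A map distance of 4.0 map units corresponds to a recombination frequency of 0.040.
The F1 is bw+ px / bw px+, so bw px is a recombinant gamete class with expected frequency r/2 = 0.040/2 = 0.0200.
Expected number = 0.0200 × 400 = 8.00 ≈ 8.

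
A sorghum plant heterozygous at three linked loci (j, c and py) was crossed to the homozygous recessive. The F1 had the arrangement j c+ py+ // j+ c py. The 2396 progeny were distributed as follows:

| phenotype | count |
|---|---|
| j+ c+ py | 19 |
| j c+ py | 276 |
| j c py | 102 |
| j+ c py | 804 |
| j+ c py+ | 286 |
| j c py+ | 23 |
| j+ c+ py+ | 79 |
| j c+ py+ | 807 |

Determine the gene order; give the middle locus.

c

The two rarest classes, j c py+ and j+ c+ py, are the double crossovers. Comparing them with the parentals, only the c allele has switched, so c is the middle locus and the order is j – c – py.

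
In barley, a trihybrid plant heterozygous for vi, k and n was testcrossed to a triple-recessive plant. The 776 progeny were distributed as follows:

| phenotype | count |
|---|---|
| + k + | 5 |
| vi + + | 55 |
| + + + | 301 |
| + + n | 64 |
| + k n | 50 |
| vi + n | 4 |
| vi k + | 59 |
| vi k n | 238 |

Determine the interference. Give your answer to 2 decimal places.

The two most frequent reciprocal classes, + + + and vi k n, are the parental types, so the F1 was + + + / vi k n.
The two rarest classes, + k + and vi + n, are the double crossovers. Comparing them with the parentals, only the k allele has switched, so k is the middle locus and the order is vi – k – n.
vi–k: (105 + 9)/776 = 0.1469; k–n: (123 + 9)/776 = 0.1701.
Expected DCO frequency = 0.1469 × 0.1701 ≈ 0.02499; observed = 9/776 ≈ 0.01160.
Coefficient of coincidence = 0.01160/0.02499 ≈ 0.46; interference = 1 − 0.46 = 0.54.

0.54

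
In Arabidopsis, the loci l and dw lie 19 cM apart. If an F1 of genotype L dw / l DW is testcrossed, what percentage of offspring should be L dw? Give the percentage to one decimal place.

40.5%

A map distance of 19 cM corresponds to a recombination frequency of 0.190.
The F1 is L dw / l DW, so L dw is a parental gamete class with expected frequency (1 − r)/2 = 0.810/2 = 0.4050.
That is 0.4050 = 40.5% of the progeny.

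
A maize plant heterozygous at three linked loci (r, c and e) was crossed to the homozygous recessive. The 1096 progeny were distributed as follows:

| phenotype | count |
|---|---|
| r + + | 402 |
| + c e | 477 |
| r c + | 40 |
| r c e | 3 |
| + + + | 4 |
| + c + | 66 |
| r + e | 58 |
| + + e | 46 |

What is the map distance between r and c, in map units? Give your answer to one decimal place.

8.5 map units

The two most frequent reciprocal classes, + c e and r + +, are the parental types, so the F1 was + c e / r + +.
The two rarest classes, r c e and + + +, are the double crossovers. Comparing them with the parentals, only the r allele has switched, so r is the middle locus and the order is e – r – c.
Crossovers in the r–c interval produce the single-crossover classes + + e and r c + (46 + 40 = 86) plus the double crossovers (7).
RF(r–c) = (86 + 7) / 1096 = 93/1096 = 0.0849 → 8.5 map units.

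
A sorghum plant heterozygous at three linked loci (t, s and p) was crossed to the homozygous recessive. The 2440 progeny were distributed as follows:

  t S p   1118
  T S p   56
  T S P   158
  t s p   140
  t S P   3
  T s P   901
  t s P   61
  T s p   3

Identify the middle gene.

p

The two most frequent reciprocal classes, t S p and T s P, are the parental types, so the F1 was t S p / T s P.
The two rarest classes, t S P and T s p, are the double crossovers. Comparing them with the parentals, only the p allele has switched, so p is the middle locus and the order is t – p – s.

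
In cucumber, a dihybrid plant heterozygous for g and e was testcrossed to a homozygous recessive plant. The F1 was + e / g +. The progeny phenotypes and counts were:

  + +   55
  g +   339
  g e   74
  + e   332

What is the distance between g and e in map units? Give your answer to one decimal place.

The recombinant classes are + + and g e: 55 + 74 = 129.
Recombination frequency = 129/800 = 0.1613 ≈ 16.1%, i.e. 16.1 map units.

16.1 map units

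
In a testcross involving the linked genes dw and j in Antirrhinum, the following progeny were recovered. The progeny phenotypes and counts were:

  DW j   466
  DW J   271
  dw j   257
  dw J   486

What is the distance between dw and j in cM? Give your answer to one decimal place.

35.7 cM

The two most frequent classes, DW j (466) and dw J (486), are the parental types, so the F1 was DW j / dw J.
The recombinant classes are DW J and dw j: 271 + 257 = 528.
Recombination frequency = 528/1480 = 0.3568 ≈ 35.7%, i.e. 35.7 cM.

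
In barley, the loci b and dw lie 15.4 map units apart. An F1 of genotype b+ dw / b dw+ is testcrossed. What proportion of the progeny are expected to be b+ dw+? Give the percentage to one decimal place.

A map distance of 15.4 map units corresponds to a recombination frequency of 0.154.
The F1 is b+ dw / b dw+, so b+ dw+ is a recombinant gamete class with expected frequency r/2 = 0.154/2 = 0.0770.
That is 0.0770 = 7.7% of the progeny.

7.7%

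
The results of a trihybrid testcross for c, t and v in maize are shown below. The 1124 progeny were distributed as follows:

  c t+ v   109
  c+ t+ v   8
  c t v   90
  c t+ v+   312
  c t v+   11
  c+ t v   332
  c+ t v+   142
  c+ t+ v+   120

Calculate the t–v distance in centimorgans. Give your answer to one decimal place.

24.0 centimorgans

The two most frequent reciprocal classes, c+ t v and c t+ v+, are the parental types, so the F1 was c+ t v / c t+ v+.
The two rarest classes, c+ t+ v and c t v+, are the double crossovers. Comparing them with the parentals, only the t allele has switched, so t is the middle locus and the order is v – t – c.
Crossovers in the v–t interval produce the single-crossover classes c+ t v+ and c t+ v (142 + 109 = 251) plus the double crossovers (19).
RF(v–t) = (251 + 19) / 1124 = 270/1124 = 0.2402 → 24.0 centimorgans.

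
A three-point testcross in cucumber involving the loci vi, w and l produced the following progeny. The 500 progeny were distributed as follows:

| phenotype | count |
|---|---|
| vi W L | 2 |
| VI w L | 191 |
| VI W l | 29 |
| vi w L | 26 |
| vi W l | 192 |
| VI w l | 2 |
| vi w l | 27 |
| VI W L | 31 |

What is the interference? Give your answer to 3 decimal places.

The two most frequent reciprocal classes, vi W l and VI w L, are the parental types, so the F1 was vi W l / VI w L.
The two rarest classes, vi W L and VI w l, are the double crossovers. Comparing them with the parentals, only the l allele has switched, so l is the middle locus and the order is w – l – vi.
w–l: (58 + 4)/500 = 0.1240; l–vi: (55 + 4)/500 = 0.1180.
Expected DCO frequency = 0.1240 × 0.1180 ≈ 0.01463; observed = 4/500 ≈ 0.00800.
Coefficient of coincidence = 0.00800/0.01463 ≈ 0.547; interference = 1 − 0.547 = 0.453.

0.453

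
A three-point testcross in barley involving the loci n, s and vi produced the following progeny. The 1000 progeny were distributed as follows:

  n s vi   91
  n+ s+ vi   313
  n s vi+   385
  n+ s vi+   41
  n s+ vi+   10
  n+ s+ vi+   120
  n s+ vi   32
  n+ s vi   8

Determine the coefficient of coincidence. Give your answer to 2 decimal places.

The two most frequent reciprocal classes, n s vi+ and n+ s+ vi, are the parental types, so the F1 was n s vi+ / n+ s+ vi.
The two rarest classes, n s+ vi+ and n+ s vi, are the double crossovers. Comparing them with the parentals, only the s allele has switched, so s is the middle locus and the order is vi – s – n.
vi–s: (211 + 18)/1000 = 0.2290; s–n: (73 + 18)/1000 = 0.0910.
Expected DCO frequency = 0.2290 × 0.0910 ≈ 0.02084; observed = 18/1000 ≈ 0.01800.
Coefficient of coincidence = 0.01800/0.02084 ≈ 0.86.

0.86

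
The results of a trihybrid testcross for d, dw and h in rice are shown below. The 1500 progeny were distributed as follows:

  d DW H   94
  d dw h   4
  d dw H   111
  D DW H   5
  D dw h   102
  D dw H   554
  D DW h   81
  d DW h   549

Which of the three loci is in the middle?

dw

The two most frequent reciprocal classes, d DW h and D dw H, are the parental types, so the F1 was d DW h / D dw H.
The two rarest classes, d dw h and D DW H, are the double crossovers. Comparing them with the parentals, only the dw allele has switched, so dw is the middle locus and the order is d – dw – h.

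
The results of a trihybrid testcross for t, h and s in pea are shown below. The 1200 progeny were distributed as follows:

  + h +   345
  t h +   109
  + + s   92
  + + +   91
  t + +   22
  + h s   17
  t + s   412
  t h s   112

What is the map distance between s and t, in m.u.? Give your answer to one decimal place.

The two most frequent reciprocal classes, + h + and t + s, are the parental types, so the F1 was + h + / t + s.
The two rarest classes, + h s and t + +, are the double crossovers. Comparing them with the parentals, only the s allele has switched, so s is the middle locus and the order is t – s – h.
Crossovers in the t–s interval produce the single-crossover classes t h + and + + s (109 + 92 = 201) plus the double crossovers (39).
RF(t–s) = (201 + 39) / 1200 = 240/1200 = 0.2000 → 20.0 m.u.

20.0 m.u.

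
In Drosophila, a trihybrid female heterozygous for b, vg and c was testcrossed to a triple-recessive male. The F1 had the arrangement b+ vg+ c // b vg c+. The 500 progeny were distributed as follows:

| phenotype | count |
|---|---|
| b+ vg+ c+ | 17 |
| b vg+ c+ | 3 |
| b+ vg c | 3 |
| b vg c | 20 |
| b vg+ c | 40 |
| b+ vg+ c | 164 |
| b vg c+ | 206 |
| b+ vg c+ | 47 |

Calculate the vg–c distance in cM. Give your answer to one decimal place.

8.6 cM

The two rarest classes, b+ vg c and b vg+ c+, are the double crossovers. Comparing them with the parentals, only the vg allele has switched, so vg is the middle locus and the order is c – vg – b.
Crossovers in the c–vg interval produce the single-crossover classes b+ vg+ c+ and b vg c (17 + 20 = 37) plus the double crossovers (6).
RF(c–vg) = (37 + 6) / 500 = 43/500 = 0.0860 → 8.6 cM.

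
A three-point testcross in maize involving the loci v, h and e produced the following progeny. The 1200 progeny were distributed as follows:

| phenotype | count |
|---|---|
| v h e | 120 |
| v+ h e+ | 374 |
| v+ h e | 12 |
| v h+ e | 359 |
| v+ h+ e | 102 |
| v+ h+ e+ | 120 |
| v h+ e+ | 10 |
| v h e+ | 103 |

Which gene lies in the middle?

e

The two most frequent reciprocal classes, v+ h e+ and v h+ e, are the parental types, so the F1 was v+ h e+ / v h+ e.
The two rarest classes, v+ h e and v h+ e+, are the double crossovers. Comparing them with the parentals, only the e allele has switched, so e is the middle locus and the order is v – e – h.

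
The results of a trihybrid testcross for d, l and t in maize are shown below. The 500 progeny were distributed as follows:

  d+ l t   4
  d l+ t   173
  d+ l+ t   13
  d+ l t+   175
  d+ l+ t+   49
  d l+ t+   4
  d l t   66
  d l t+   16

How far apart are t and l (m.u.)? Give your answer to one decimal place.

The two most frequent reciprocal classes, d+ l t+ and d l+ t, are the parental types, so the F1 was d+ l t+ / d l+ t.
The two rarest classes, d+ l t and d l+ t+, are the double crossovers. Comparing them with the parentals, only the t allele has switched, so t is the middle locus and the order is l – t – d.
Crossovers in the l–t interval produce the single-crossover classes d+ l+ t+ and d l t (49 + 66 = 115) plus the double crossovers (8).
RF(l–t) = (115 + 8) / 500 = 123/500 = 0.2460 → 24.6 m.u.

24.6 m.u.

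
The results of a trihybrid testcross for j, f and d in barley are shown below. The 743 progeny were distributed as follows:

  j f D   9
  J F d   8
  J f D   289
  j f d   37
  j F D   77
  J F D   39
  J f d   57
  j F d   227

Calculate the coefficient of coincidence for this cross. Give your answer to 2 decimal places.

The two most frequent reciprocal classes, j F d and J f D, are the parental types, so the F1 was j F d / J f D.
The two rarest classes, J F d and j f D, are the double crossovers. Comparing them with the parentals, only the j allele has switched, so j is the middle locus and the order is d – j – f.
d–j: (134 + 17)/743 = 0.2032; j–f: (76 + 17)/743 = 0.1252.
Expected DCO frequency = 0.2032 × 0.1252 ≈ 0.02544; observed = 17/743 ≈ 0.02288.
Coefficient of coincidence = 0.02288/0.02544 ≈ 0.90.

0.90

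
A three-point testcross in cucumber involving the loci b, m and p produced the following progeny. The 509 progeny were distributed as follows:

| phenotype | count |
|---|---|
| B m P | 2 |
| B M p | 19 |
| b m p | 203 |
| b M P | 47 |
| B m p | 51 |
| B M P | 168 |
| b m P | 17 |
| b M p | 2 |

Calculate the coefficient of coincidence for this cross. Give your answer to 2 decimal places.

0.50

The two most frequent reciprocal classes, b m p and B M P, are the parental types, so the F1 was b m p / B M P.
The two rarest classes, b M p and B m P, are the double crossovers. Comparing them with the parentals, only the m allele has switched, so m is the middle locus and the order is b – m – p.
b–m: (98 + 4)/509 = 0.2004; m–p: (36 + 4)/509 = 0.0786.
Expected DCO frequency = 0.2004 × 0.0786 ≈ 0.01575; observed = 4/509 ≈ 0.00786.
Coefficient of coincidence = 0.00786/0.01575 ≈ 0.50.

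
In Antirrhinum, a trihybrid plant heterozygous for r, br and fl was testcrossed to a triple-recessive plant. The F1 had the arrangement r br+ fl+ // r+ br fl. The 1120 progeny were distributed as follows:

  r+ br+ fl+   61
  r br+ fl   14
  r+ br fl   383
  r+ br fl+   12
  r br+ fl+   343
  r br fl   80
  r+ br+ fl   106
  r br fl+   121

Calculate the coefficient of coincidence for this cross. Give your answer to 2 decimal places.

0.69

The two rarest classes, r br+ fl and r+ br fl+, are the double crossovers. Comparing them with the parentals, only the fl allele has switched, so fl is the middle locus and the order is r – fl – br.
r–fl: (141 + 26)/1120 = 0.1491; fl–br: (227 + 26)/1120 = 0.2259.
Expected DCO frequency = 0.1491 × 0.2259 ≈ 0.03368; observed = 26/1120 ≈ 0.02321.
Coefficient of coincidence = 0.02321/0.03368 ≈ 0.69.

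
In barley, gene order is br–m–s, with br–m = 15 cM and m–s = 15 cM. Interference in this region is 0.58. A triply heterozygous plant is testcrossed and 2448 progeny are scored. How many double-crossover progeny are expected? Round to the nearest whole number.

23

Map distances give recombination frequencies of 0.150 and 0.150 for the two intervals.
With interference 0.58 (so coincidence = 0.42), expected double-crossover frequency = 0.150 × 0.150 × 0.42 = 0.00945.
Expected number = 0.00945 × 2448 = 23.13 ≈ 23.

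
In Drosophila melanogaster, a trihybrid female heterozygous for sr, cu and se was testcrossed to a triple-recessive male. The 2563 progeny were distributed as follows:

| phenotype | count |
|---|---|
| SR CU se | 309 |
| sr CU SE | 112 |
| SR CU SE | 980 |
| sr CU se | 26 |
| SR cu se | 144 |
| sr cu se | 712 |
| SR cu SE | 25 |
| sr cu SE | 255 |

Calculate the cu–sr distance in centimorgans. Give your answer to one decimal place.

12.0 centimorgans

The two most frequent reciprocal classes, SR CU SE and sr cu se, are the parental types, so the F1 was SR CU SE / sr cu se.
The two rarest classes, SR cu SE and sr CU se, are the double crossovers. Comparing them with the parentals, only the cu allele has switched, so cu is the middle locus and the order is se – cu – sr.
Crossovers in the cu–sr interval produce the single-crossover classes sr CU SE and SR cu se (112 + 144 = 256) plus the double crossovers (51).
RF(cu–sr) = (256 + 51) / 2563 = 307/2563 = 0.1198 → 12.0 centimorgans.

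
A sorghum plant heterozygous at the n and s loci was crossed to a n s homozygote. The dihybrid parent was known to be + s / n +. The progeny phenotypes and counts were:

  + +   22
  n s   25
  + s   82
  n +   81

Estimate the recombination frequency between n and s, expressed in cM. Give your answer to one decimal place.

22.4 cM

The recombinant classes are + + and n s: 22 + 25 = 47.
Recombination frequency = 47/210 = 0.2238 ≈ 22.4%, i.e. 22.4 cM.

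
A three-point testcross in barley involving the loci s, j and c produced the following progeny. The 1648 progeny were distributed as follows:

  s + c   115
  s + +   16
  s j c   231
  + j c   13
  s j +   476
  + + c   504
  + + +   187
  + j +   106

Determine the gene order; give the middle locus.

The two most frequent reciprocal classes, + + c and s j +, are the parental types, so the F1 was + + c / s j +.
The two rarest classes, + j c and s + +, are the double crossovers. Comparing them with the parentals, only the j allele has switched, so j is the middle locus and the order is c – j – s.

j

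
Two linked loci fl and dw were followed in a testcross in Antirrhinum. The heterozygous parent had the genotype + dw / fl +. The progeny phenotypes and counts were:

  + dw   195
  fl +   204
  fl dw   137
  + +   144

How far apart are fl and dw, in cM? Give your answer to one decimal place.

41.3 cM

The recombinant classes are + + and fl dw: 144 + 137 = 281.
Recombination frequency = 281/680 = 0.4132 ≈ 41.3%, i.e. 41.3 cM.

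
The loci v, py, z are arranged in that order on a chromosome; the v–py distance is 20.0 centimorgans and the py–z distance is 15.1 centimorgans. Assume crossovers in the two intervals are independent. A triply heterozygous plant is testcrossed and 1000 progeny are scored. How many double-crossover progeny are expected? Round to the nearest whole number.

Map distances give recombination frequencies of 0.200 and 0.151 for the two intervals.
With no interference, expected double-crossover frequency = 0.200 × 0.151 = 0.03020.
Expected number = 0.03020 × 1000 = 30.20 ≈ 30.

30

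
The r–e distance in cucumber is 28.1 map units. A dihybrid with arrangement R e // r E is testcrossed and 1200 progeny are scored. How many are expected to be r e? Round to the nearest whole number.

A map distance of 28.1 map units corresponds to a recombination frequency of 0.281.
The F1 is R e / r E, so r e is a recombinant gamete class with expected frequency r/2 = 0.281/2 = 0.1405.
Expected number = 0.1405 × 1200 = 168.60 ≈ 169.

169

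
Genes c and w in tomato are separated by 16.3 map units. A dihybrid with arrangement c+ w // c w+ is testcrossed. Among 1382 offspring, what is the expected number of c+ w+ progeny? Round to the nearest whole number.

A map distance of 16.3 map units corresponds to a recombination frequency of 0.163.
The F1 is c+ w / c w+, so c+ w+ is a recombinant gamete class with expected frequency r/2 = 0.163/2 = 0.0815.
Expected number = 0.0815 × 1382 = 112.63 ≈ 113.

113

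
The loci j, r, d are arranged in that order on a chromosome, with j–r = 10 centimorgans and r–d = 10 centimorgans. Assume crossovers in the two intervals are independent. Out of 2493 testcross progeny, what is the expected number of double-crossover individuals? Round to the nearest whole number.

Map distances give recombination frequencies of 0.100 and 0.100 for the two intervals.
With no interference, expected double-crossover frequency = 0.100 × 0.100 = 0.01000.
Expected number = 0.01000 × 2493 = 24.93 ≈ 25.

25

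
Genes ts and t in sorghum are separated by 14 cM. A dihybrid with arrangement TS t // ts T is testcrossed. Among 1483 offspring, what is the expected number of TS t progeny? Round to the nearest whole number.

638

A map distance of 14 cM corresponds to a recombination frequency of 0.140.
The F1 is TS t / ts T, so TS t is a parental gamete class with expected frequency (1 − r)/2 = 0.860/2 = 0.4300.
Expected number = 0.4300 × 1483 = 637.69 ≈ 638.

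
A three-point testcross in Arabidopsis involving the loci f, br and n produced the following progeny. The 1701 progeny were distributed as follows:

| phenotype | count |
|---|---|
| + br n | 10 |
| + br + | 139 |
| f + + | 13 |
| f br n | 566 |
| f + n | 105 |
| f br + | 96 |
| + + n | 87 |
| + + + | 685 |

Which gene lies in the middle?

The two most frequent reciprocal classes, f br n and + + +, are the parental types, so the F1 was f br n / + + +.
The two rarest classes, + br n and f + +, are the double crossovers. Comparing them with the parentals, only the f allele has switched, so f is the middle locus and the order is n – f – br.

f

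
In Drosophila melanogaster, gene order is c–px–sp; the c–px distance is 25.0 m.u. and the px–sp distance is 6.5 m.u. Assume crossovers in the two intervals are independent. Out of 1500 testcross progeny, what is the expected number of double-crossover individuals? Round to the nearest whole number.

24

Map distances give recombination frequencies of 0.250 and 0.065 for the two intervals.
With no interference, expected double-crossover frequency = 0.250 × 0.065 = 0.01625.
Expected number = 0.01625 × 1500 = 24.38 ≈ 24.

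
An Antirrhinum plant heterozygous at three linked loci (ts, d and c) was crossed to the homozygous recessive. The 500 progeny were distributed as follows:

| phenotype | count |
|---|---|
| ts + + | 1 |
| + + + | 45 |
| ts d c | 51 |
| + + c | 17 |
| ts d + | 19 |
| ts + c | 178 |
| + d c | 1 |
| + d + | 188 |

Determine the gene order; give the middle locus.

c

The two most frequent reciprocal classes, ts + c and + d +, are the parental types, so the F1 was ts + c / + d +.
The two rarest classes, ts + + and + d c, are the double crossovers. Comparing them with the parentals, only the c allele has switched, so c is the middle locus and the order is d – c – ts.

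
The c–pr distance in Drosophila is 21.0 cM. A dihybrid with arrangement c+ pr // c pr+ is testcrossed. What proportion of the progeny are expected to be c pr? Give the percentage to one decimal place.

10.5%

A map distance of 21.0 cM corresponds to a recombination frequency of 0.210.
The F1 is c+ pr / c pr+, so c pr is a recombinant gamete class with expected frequency r/2 = 0.210/2 = 0.1050.
That is 0.1050 = 10.5% of the progeny.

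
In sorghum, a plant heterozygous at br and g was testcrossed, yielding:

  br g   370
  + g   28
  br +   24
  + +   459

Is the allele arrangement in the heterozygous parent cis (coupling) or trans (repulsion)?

cis

The two most frequent classes are + + (459) and br g (370); these are the parental (non-recombinant) types.
So the F1 carried + + on one chromosome and br g on the other — the recessive alleles are on the same chromosome (cis / coupling).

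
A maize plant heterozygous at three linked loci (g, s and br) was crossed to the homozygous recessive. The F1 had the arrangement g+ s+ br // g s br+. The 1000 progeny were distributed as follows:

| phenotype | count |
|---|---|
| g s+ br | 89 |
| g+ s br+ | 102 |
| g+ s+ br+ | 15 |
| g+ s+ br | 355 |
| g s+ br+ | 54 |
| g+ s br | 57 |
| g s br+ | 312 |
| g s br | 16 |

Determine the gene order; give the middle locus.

br

The two rarest classes, g+ s+ br+ and g s br, are the double crossovers. Comparing them with the parentals, only the br allele has switched, so br is the middle locus and the order is g – br – s.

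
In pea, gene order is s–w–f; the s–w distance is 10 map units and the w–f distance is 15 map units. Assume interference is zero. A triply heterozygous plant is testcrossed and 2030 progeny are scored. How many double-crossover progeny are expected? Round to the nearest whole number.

30

Map distances give recombination frequencies of 0.100 and 0.150 for the two intervals.
With no interference, expected double-crossover frequency = 0.100 × 0.150 = 0.01500.
Expected number = 0.01500 × 2030 = 30.45 ≈ 30.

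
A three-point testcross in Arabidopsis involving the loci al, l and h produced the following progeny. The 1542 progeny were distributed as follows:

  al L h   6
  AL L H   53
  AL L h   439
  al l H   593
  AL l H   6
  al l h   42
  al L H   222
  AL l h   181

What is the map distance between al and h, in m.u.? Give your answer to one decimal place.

6.9 m.u.

The two most frequent reciprocal classes, al l H and AL L h, are the parental types, so the F1 was al l H / AL L h.
The two rarest classes, AL l H and al L h, are the double crossovers. Comparing them with the parentals, only the al allele has switched, so al is the middle locus and the order is l – al – h.
Crossovers in the al–h interval produce the single-crossover classes al l h and AL L H (42 + 53 = 95) plus the double crossovers (12).
RF(al–h) = (95 + 12) / 1542 = 107/1542 = 0.0694 → 6.9 m.u.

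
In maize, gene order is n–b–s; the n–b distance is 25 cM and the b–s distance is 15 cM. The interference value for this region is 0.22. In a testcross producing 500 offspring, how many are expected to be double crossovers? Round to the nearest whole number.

Map distances give recombination frequencies of 0.250 and 0.150 for the two intervals.
With interference 0.22 (so coincidence = 0.78), expected double-crossover frequency = 0.250 × 0.150 × 0.78 = 0.02925.
Expected number = 0.02925 × 500 = 14.62 ≈ 15.

15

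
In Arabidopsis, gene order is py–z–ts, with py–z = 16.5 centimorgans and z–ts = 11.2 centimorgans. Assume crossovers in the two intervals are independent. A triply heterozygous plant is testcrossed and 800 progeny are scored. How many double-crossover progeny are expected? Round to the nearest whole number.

Map distances give recombination frequencies of 0.165 and 0.112 for the two intervals.
With no interference, expected double-crossover frequency = 0.165 × 0.112 = 0.01848.
Expected number = 0.01848 × 800 = 14.78 ≈ 15.

15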